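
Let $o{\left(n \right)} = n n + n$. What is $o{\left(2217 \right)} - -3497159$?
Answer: $8414465$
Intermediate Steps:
$o{\left(n \right)} = n + n^{2}$ ($o{\left(n \right)} = n^{2} + n = n + n^{2}$)
$o{\left(2217 \right)} - -3497159 = 2217 \left(1 + 2217\right) - -3497159 = 2217 \cdot 2218 + 3497159 = 4917306 + 3497159 = 8414465$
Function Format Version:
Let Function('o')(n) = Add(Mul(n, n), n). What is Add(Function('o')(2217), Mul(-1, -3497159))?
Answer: 8414465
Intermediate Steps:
Function('o')(n) = Add(n, Pow(n, 2)) (Function('o')(n) = Add(Pow(n, 2), n) = Add(n, Pow(n, 2)))
Add(Function('o')(2217), Mul(-1, -3497159)) = Add(Mul(2217, Add(1, 2217)), Mul(-1, -3497159)) = Add(Mul(2217, 2218), 3497159) = Add(4917306, 3497159) = 8414465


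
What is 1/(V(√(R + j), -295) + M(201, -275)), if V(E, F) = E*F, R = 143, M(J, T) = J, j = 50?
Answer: -201/16755424 - 295*√193/16755424 ≈ -0.00025659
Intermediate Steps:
1/(V(√(R + j), -295) + M(201, -275)) = 1/(√(143 + 50)*(-295) + 201) = 1/(√193*(-295) + 201) = 1/(-295*√193 + 201) = 1/(201 - 295*√193)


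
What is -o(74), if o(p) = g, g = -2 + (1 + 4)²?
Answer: -23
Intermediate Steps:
g = 23 (g = -2 + 5² = -2 + 25 = 23)
o(p) = 23
-o(74) = -1*23 = -23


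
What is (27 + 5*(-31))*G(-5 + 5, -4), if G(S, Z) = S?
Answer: 0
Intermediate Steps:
(27 + 5*(-31))*G(-5 + 5, -4) = (27 + 5*(-31))*(-5 + 5) = (27 - 155)*0 = -128*0 = 0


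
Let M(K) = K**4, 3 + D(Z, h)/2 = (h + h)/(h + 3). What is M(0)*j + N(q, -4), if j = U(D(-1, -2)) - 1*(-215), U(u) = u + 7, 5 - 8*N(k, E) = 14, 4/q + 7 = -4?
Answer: -9/8 ≈ -1.1250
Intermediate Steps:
q = -4/11 (q = 4/(-7 - 4) = 4/(-11) = 4*(-1/11) = -4/11 ≈ -0.36364)
N(k, E) = -9/8 (N(k, E) = 5/8 - 1/8*14 = 5/8 - 7/4 = -9/8)
D(Z, h) = -6 + 4*h/(3 + h) (D(Z, h) = -6 + 2*((h + h)/(h + 3)) = -6 + 2*((2*h)/(3 + h)) = -6 + 2*(2*h/(3 + h)) = -6 + 4*h/(3 + h))
U(u) = 7 + u
j = 208 (j = (7 + 2*(-9 - 1*(-2))/(3 - 2)) - 1*(-215) = (7 + 2*(-9 + 2)/1) + 215 = (7 + 2*1*(-7)) + 215 = (7 - 14) + 215 = -7 + 215 = 208)
M(0)*j + N(q, -4) = 0**4*208 - 9/8 = 0*208 - 9/8 = 0 - 9/8 = -9/8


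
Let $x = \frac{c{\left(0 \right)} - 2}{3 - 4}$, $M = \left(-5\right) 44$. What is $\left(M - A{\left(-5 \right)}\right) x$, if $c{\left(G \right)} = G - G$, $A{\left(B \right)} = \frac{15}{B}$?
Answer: $-434$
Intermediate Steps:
$c{\left(G \right)} = 0$
$M = -220$
$x = 2$ ($x = \frac{0 - 2}{3 - 4} = - \frac{2}{-1} = \left(-2\right) \left(-1\right) = 2$)
$\left(M - A{\left(-5 \right)}\right) x = \left(-220 - \frac{15}{-5}\right) 2 = \left(-220 - 15 \left(- \frac{1}{5}\right)\right) 2 = \left(-220 - -3\right) 2 = \left(-220 + 3\right) 2 = \left(-217\right) 2 = -434$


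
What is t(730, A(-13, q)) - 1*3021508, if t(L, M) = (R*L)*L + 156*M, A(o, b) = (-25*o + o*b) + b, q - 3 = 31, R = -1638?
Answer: -875924656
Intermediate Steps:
q = 34 (q = 3 + 31 = 34)
A(o, b) = b - 25*o + b*o (A(o, b) = (-25*o + b*o) + b = b - 25*o + b*o)
t(L, M) = -1638*L² + 156*M (t(L, M) = (-1638*L)*L + 156*M = -1638*L² + 156*M)
t(730, A(-13, q)) - 1*3021508 = (-1638*730² + 156*(34 - 25*(-13) + 34*(-13))) - 1*3021508 = (-1638*532900 + 156*(34 + 325 - 442)) - 3021508 = (-872890200 + 156*(-83)) - 3021508 = (-872890200 - 12948) - 3021508 = -872903148 - 3021508 = -875924656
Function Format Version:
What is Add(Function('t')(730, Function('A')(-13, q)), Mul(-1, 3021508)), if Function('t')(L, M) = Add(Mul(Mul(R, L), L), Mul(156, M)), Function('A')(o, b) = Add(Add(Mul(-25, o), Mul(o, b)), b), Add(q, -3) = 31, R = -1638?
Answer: -875924656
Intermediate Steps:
q = 34 (q = Add(3, 31) = 34)
Function('A')(o, b) = Add(b, Mul(-25, o), Mul(b, o)) (Function('A')(o, b) = Add(Add(Mul(-25, o), Mul(b, o)), b) = Add(b, Mul(-25, o), Mul(b, o)))
Function('t')(L, M) = Add(Mul(-1638, Pow(L, 2)), Mul(156, M)) (Function('t')(L, M) = Add(Mul(Mul(-1638, L), L), Mul(156, M)) = Add(Mul(-1638, Pow(L, 2)), Mul(156, M)))
Add(Function('t')(730, Function('A')(-13, q)), Mul(-1, 3021508)) = Add(Add(Mul(-1638, Pow(730, 2)), Mul(156, Add(34, Mul(-25, -13), Mul(34, -13)))), Mul(-1, 3021508)) = Add(Add(Mul(-1638, 532900), Mul(156, Add(34, 325, -442))), -3021508) = Add(Add(-872890200, Mul(156, -83)), -3021508) = Add(Add(-872890200, -12948), -3021508) = Add(-872903148, -3021508) = -875924656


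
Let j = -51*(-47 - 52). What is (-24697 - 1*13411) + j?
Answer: -33059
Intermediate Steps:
j = 5049 (j = -51*(-99) = 5049)
(-24697 - 1*13411) + j = (-24697 - 1*13411) + 5049 = (-24697 - 13411) + 5049 = -38108 + 5049 = -33059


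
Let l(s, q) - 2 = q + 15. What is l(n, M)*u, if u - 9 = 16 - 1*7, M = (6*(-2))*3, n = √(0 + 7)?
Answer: -342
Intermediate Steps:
n = √7 ≈ 2.6458
M = -36 (M = -12*3 = -36)
l(s, q) = 17 + q (l(s, q) = 2 + (q + 15) = 2 + (15 + q) = 17 + q)
u = 18 (u = 9 + (16 - 1*7) = 9 + (16 - 7) = 9 + 9 = 18)
l(n, M)*u = (17 - 36)*18 = -19*18 = -342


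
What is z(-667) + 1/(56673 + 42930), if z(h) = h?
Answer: -66435200/99603 ≈ -667.00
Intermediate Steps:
z(-667) + 1/(56673 + 42930) = -667 + 1/(56673 + 42930) = -667 + 1/99603 = -66435200/99603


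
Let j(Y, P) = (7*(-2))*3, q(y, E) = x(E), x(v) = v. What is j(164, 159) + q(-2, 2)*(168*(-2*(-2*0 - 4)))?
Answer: 2646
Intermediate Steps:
q(y, E) = E
j(Y, P) = -42 (j(Y, P) = -14*3 = -42)
j(164, 159) + q(-2, 2)*(168*(-2*(-2*0 - 4))) = -42 + 2*(168*(-2*(-2*0 - 4))) = -42 + 2*(168*(-2*(0 - 4))) = -42 + 2*(168*(-2*(-4))) = -42 + 2*(168*8) = -42 + 2*1344 = -42 + 2688 = 2646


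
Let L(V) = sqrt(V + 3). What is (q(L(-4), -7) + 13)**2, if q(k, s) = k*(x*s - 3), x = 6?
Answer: (13 - 45*I)**2 ≈ -1856.0 - 1170.0*I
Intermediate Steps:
L(V) = sqrt(3 + V)
q(k, s) = k*(-3 + 6*s) (q(k, s) = k*(6*s - 3) = k*(-3 + 6*s))
(q(L(-4), -7) + 13)**2 = (3*sqrt(3 - 4)*(-1 + 2*(-7)) + 13)**2 = (3*sqrt(-1)*(-1 - 14) + 13)**2 = (3*I*(-15) + 13)**2 = (-45*I + 13)**2 = (13 - 45*I)**2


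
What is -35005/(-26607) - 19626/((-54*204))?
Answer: 50433559/16283484 ≈ 3.0972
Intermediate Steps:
-35005/(-26607) - 19626/((-54*204)) = -35005*(-1/26607) - 19626/(-11016) = 35005/26607 - 19626*(-1/11016) = 35005/26607 + 3271/1836 = 50433559/16283484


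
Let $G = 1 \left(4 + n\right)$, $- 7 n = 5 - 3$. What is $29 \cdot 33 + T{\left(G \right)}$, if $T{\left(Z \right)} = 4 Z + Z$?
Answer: $\frac{6829}{7} \approx 975.57$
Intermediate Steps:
$n = - \frac{2}{7}$ ($n = - \frac{5 - 3}{7} = \left(- \frac{1}{7}\right) 2 = - \frac{2}{7} \approx -0.28571$)
$G = \frac{26}{7}$ ($G = 1 \left(4 - \frac{2}{7}\right) = 1 \cdot \frac{26}{7} = \frac{26}{7} \approx 3.7143$)
$T{\left(Z \right)} = 5 Z$
$29 \cdot 33 + T{\left(G \right)} = 29 \cdot 33 + 5 \cdot \frac{26}{7} = 957 + \frac{130}{7} = \frac{6829}{7}$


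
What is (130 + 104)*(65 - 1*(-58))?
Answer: 28782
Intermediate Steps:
(130 + 104)*(65 - 1*(-58)) = 234*(65 + 58) = 234*123 = 28782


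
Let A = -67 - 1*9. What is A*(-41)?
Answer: 3116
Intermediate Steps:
A = -76 (A = -67 - 9 = -76)
A*(-41) = -76*(-41) = 3116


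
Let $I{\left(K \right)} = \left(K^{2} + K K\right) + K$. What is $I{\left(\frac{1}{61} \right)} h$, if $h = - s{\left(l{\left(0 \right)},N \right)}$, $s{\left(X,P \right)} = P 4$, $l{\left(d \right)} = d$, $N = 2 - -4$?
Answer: $- \frac{1512}{3721} \approx -0.40634$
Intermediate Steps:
$N = 6$ ($N = 2 + 4 = 6$)
$s{\left(X,P \right)} = 4 P$
$I{\left(K \right)} = K + 2 K^{2}$ ($I{\left(K \right)} = \left(K^{2} + K^{2}\right) + K = 2 K^{2} + K = K + 2 K^{2}$)
$h = -24$ ($h = - 4 \cdot 6 = \left(-1\right) 24 = -24$)
$I{\left(\frac{1}{61} \right)} h = \frac{1 + \frac{2}{61}}{61} \left(-24\right) = \frac{1}{61} \cdot \frac{63}{61} \left(-24\right) = \frac{63}{3721} \left(-24\right) = - \frac{1512}{3721}$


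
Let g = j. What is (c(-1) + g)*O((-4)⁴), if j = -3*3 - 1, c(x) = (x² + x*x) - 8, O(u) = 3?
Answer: -48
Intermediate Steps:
c(x) = -8 + 2*x² (c(x) = (x² + x²) - 8 = 2*x² - 8 = -8 + 2*x²)
j = -10 (j = -9 - 1 = -10)
g = -10
(c(-1) + g)*O((-4)⁴) = ((-8 + 2*(-1)²) - 10)*3 = ((-8 + 2*1) - 10)*3 = ((-8 + 2) - 10)*3 = (-6 - 10)*3 = -16*3 = -48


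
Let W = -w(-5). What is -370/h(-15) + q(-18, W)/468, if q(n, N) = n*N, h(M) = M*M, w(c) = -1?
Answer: -1969/1170 ≈ -1.6829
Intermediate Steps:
h(M) = M**2
W = 1 (W = -1*(-1) = 1)
q(n, N) = N*n
-370/h(-15) + q(-18, W)/468 = -370/((-15)**2) + (1*(-18))/468 = -370/225 - 18*1/468 = -370*1/225 - 1/26 = -74/45 - 1/26 = -1969/1170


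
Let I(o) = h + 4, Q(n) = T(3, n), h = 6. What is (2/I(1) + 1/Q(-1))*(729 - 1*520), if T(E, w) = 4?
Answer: 1881/20 ≈ 94.050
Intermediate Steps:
Q(n) = 4
I(o) = 10 (I(o) = 6 + 4 = 10)
(2/I(1) + 1/Q(-1))*(729 - 1*520) = (2/10 + 1/4)*(729 - 1*520) = (2*(⅒) + 1*(¼))*(729 - 520) = (⅕ + ¼)*209 = (9/20)*209 = 1881/20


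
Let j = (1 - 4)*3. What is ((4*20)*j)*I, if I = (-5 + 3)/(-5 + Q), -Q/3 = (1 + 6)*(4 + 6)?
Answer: -288/43 ≈ -6.6977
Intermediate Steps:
j = -9 (j = -3*3 = -9)
Q = -210 (Q = -3*(1 + 6)*(4 + 6) = -21*10 = -3*70 = -210)
I = 2/215 (I = (-5 + 3)/(-5 - 210) = -2/(-215) = -2*(-1/215) = 2/215 ≈ 0.0093023)
((4*20)*j)*I = ((4*20)*(-9))*(2/215) = (80*(-9))*(2/215) = -720*2/215 = -288/43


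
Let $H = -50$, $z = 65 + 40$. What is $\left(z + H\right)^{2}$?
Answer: $3025$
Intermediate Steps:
$z = 105$
$\left(z + H\right)^{2} = \left(105 - 50\right)^{2} = 55^{2} = 3025$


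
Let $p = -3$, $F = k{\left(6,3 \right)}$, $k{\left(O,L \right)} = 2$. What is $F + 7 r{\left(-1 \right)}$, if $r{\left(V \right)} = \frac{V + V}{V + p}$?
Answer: $\frac{11}{2} \approx 5.5$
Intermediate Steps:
$F = 2$
$r{\left(V \right)} = \frac{2 V}{-3 + V}$ ($r{\left(V \right)} = \frac{V + V}{V - 3} = \frac{2 V}{-3 + V}$)
$F + 7 r{\left(-1 \right)} = 2 + 7 \cdot 2 \left(-1\right) \frac{1}{-3 - 1} = 2 + 7 \cdot 2 \left(-1\right) \frac{1}{-4} = 2 + 7 \cdot 2 \left(-1\right) \left(- \frac{1}{4}\right) = 2 + 7 \cdot \frac{1}{2} = 2 + \frac{7}{2} = \frac{11}{2}$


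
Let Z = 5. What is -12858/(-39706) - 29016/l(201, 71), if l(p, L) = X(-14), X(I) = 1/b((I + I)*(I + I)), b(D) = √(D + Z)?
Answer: 6429/19853 - 29016*√789 ≈ -8.1503e+5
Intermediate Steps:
b(D) = √(5 + D) (b(D) = √(D + 5) = √(5 + D))
X(I) = (5 + 4*I²)^(-½) (X(I) = 1/(√(5 + (I + I)*(I + I))) = 1/(√(5 + (2*I)*(2*I))) = 1/(√(5 + 4*I²)) = (5 + 4*I²)^(-½))
l(p, L) = √789/789 (l(p, L) = (5 + 4*(-14)²)^(-½) = (5 + 4*196)^(-½) = (5 + 784)^(-½) = 789^(-½) = √789/789)
-12858/(-39706) - 29016/l(201, 71) = -12858/(-39706) - 29016*√789 = -12858*(-1/39706) - 29016*√789 = 6429/19853 - 29016*√789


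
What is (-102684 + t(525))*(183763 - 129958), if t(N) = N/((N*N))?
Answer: -193371938113/35 ≈ -5.5249e+9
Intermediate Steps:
t(N) = 1/N (t(N) = N/(N²) = N/N² = 1/N)
(-102684 + t(525))*(183763 - 129958) = (-102684 + 1/525)*(183763 - 129958) = (-102684 + 1/525)*53805 = -53909099/525*53805 = -193371938113/35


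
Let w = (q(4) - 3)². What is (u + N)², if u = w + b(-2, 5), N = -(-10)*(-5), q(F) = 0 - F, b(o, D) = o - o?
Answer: 1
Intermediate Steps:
b(o, D) = 0
q(F) = -F
w = 49 (w = (-1*4 - 3)² = (-4 - 3)² = (-7)² = 49)
N = -50 (N = -2*25 = -50)
u = 49 (u = 49 + 0 = 49)
(u + N)² = (49 - 50)² = (-1)² = 1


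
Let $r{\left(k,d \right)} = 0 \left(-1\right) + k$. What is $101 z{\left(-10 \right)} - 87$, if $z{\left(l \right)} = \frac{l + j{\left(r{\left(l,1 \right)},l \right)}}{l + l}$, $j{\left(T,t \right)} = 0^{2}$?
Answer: $- \frac{73}{2} \approx -36.5$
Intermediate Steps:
$r{\left(k,d \right)} = k$ ($r{\left(k,d \right)} = 0 + k = k$)
$j{\left(T,t \right)} = 0$
$z{\left(l \right)} = \frac{1}{2}$ ($z{\left(l \right)} = \frac{l + 0}{l + l} = \frac{l}{2 l} = l \frac{1}{2 l} = \frac{1}{2}$)
$101 z{\left(-10 \right)} - 87 = 101 \cdot \frac{1}{2} - 87 = \frac{101}{2} - 87 = - \frac{73}{2}$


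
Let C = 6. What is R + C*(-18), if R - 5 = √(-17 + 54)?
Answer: -103 + √37 ≈ -96.917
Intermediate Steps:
R = 5 + √37 (R = 5 + √(-17 + 54) = 5 + √37 ≈ 11.083)
R + C*(-18) = (5 + √37) + 6*(-18) = (5 + √37) - 108 = -103 + √37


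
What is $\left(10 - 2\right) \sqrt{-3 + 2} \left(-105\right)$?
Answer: $- 840 i \approx - 840.0 i$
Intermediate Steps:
$\left(10 - 2\right) \sqrt{-3 + 2} \left(-105\right) = 8 \sqrt{-1} \left(-105\right) = 8 i \left(-105\right) = - 840 i$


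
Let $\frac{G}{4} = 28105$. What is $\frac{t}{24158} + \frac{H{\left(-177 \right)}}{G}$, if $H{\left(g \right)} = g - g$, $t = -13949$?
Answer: $- \frac{13949}{24158} \approx -0.57741$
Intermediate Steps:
$G = 112420$ ($G = 4 \cdot 28105 = 112420$)
$H{\left(g \right)} = 0$
$\frac{t}{24158} + \frac{H{\left(-177 \right)}}{G} = - \frac{13949}{24158} + \frac{0}{112420} = \left(-13949\right) \frac{1}{24158} + 0 \cdot \frac{1}{112420} = - \frac{13949}{24158} + 0 = - \frac{13949}{24158}$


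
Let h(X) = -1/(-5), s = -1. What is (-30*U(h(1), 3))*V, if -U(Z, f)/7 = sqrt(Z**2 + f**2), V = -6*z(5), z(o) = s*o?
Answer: 1260*sqrt(226) ≈ 18942.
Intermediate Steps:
z(o) = -o
V = 30 (V = -(-6)*5 = -6*(-5) = 30)
h(X) = 1/5 (h(X) = -1*(-1/5) = 1/5)
U(Z, f) = -7*sqrt(Z**2 + f**2)
(-30*U(h(1), 3))*V = -(-210)*sqrt((1/5)**2 + 3**2)*30 = -(-210)*sqrt(1/25 + 9)*30 = -(-210)*sqrt(226/25)*30 = -(-210)*sqrt(226)/5*30 = -(-42)*sqrt(226)*30 = (42*sqrt(226))*30 = 1260*sqrt(226)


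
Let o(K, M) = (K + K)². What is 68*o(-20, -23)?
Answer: 108800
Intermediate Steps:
o(K, M) = 4*K² (o(K, M) = (2*K)² = 4*K²)
68*o(-20, -23) = 68*(4*(-20)²) = 68*(4*400) = 68*1600 = 108800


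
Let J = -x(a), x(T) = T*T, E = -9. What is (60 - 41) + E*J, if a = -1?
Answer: 28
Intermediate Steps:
x(T) = T²
J = -1 (J = -1*(-1)² = -1*1 = -1)
(60 - 41) + E*J = (60 - 41) - 9*(-1) = 19 + 9 = 28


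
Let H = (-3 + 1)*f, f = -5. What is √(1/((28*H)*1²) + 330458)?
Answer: √6476976870/140 ≈ 574.85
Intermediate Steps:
H = 10 (H = (-3 + 1)*(-5) = -2*(-5) = 10)
√(1/((28*H)*1²) + 330458) = √(1/((28*10)*1²) + 330458) = √(1/(280*1) + 330458) = √(1/280 + 330458) = √(92528241/280) = √6476976870/140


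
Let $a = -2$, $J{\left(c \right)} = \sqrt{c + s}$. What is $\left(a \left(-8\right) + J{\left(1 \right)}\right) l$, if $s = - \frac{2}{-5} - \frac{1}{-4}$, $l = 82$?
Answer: $1312 + \frac{41 \sqrt{165}}{5} \approx 1417.3$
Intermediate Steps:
$s = \frac{13}{20}$ ($s = \left(-2\right) \left(- \frac{1}{5}\right) - - \frac{1}{4} = \frac{2}{5} + \frac{1}{4} = \frac{13}{20} \approx 0.65$)
$J{\left(c \right)} = \sqrt{\frac{13}{20} + c}$ ($J{\left(c \right)} = \sqrt{c + \frac{13}{20}} = \sqrt{\frac{13}{20} + c}$)
$\left(a \left(-8\right) + J{\left(1 \right)}\right) l = \left(\left(-2\right) \left(-8\right) + \frac{\sqrt{65 + 100 \cdot 1}}{10}\right) 82 = \left(16 + \frac{\sqrt{65 + 100}}{10}\right) 82 = \left(16 + \frac{\sqrt{165}}{10}\right) 82 = 1312 + \frac{41 \sqrt{165}}{5}$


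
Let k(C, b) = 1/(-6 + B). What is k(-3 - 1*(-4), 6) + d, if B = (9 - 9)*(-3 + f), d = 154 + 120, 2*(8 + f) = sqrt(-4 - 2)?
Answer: 1643/6 ≈ 273.83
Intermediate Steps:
f = -8 + I*sqrt(6)/2 (f = -8 + sqrt(-4 - 2)/2 = -8 + sqrt(-6)/2 = -8 + (I*sqrt(6))/2 = -8 + I*sqrt(6)/2 ≈ -8.0 + 1.2247*I)
d = 274
B = 0 (B = (9 - 9)*(-3 + (-8 + I*sqrt(6)/2)) = 0*(-11 + I*sqrt(6)/2) = 0)
k(C, b) = -1/6 (k(C, b) = 1/(-6 + 0) = 1/(-6) = -1/6)
k(-3 - 1*(-4), 6) + d = -1/6 + 274 = 1643/6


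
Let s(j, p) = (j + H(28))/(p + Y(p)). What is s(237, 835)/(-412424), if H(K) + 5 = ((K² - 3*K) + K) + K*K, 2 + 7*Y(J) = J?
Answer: -109/24590781 ≈ -4.4326e-6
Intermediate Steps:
Y(J) = -2/7 + J/7
H(K) = -5 - 2*K + 2*K² (H(K) = -5 + (((K² - 3*K) + K) + K*K) = -5 + ((K² - 2*K) + K²) = -5 + (-2*K + 2*K²) = -5 - 2*K + 2*K²)
s(j, p) = (1507 + j)/(-2/7 + 8*p/7) (s(j, p) = (j + (-5 - 2*28 + 2*28²))/(p + (-2/7 + p/7)) = (j + (-5 - 56 + 2*784))/(-2/7 + 8*p/7) = (j + (-5 - 56 + 1568))/(-2/7 + 8*p/7) = (j + 1507)/(-2/7 + 8*p/7) = (1507 + j)/(-2/7 + 8*p/7))
s(237, 835)/(-412424) = (7*(1507 + 237)/(2*(-1 + 4*835)))/(-412424) = ((7/2)*1744/(-1 + 3340))*(-1/412424) = ((7/2)*1744/3339)*(-1/412424) = ((7/2)*(1/3339)*1744)*(-1/412424) = (872/477)*(-1/412424) = -109/24590781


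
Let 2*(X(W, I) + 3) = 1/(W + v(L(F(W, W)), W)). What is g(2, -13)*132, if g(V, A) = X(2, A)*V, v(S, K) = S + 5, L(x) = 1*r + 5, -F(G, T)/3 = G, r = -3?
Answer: -2332/3 ≈ -777.33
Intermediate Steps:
F(G, T) = -3*G
L(x) = 2 (L(x) = 1*(-3) + 5 = -3 + 5 = 2)
v(S, K) = 5 + S
X(W, I) = -3 + 1/(2*(7 + W)) (X(W, I) = -3 + 1/(2*(W + (5 + 2))) = -3 + 1/(2*(W + 7)) = -3 + 1/(2*(7 + W)))
g(V, A) = -53*V/18 (g(V, A) = ((-41 - 6*2)/(2*(7 + 2)))*V = ((½)*(-41 - 12)/9)*V = ((½)*(⅑)*(-53))*V = -53*V/18)
g(2, -13)*132 = -53/18*2*132 = -53/9*132 = -2332/3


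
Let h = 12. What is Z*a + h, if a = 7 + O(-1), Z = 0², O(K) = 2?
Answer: 12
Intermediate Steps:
Z = 0
a = 9 (a = 7 + 2 = 9)
Z*a + h = 0*9 + 12 = 0 + 12 = 12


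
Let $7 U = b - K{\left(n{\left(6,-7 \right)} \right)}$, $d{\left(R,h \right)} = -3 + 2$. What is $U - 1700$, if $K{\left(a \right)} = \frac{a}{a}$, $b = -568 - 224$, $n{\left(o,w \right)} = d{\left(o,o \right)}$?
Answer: $- \frac{12693}{7} \approx -1813.3$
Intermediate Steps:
$d{\left(R,h \right)} = -1$
$n{\left(o,w \right)} = -1$
$b = -792$
$K{\left(a \right)} = 1$
$U = - \frac{793}{7}$ ($U = \frac{-792 - 1}{7} = \frac{1}{7} \left(-793\right) = - \frac{793}{7} \approx -113.29$)
$U - 1700 = - \frac{793}{7} - 1700 = - \frac{12693}{7}$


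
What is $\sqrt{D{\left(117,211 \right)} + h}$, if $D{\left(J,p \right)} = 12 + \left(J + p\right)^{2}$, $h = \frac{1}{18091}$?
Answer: $\frac{\sqrt{35214479516567}}{18091} \approx 328.02$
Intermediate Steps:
$h = \frac{1}{18091} \approx 5.5276 \cdot 10^{-5}$
$\sqrt{D{\left(117,211 \right)} + h} = \sqrt{\left(12 + \left(117 + 211\right)^{2}\right) + \frac{1}{18091}} = \sqrt{\left(12 + 328^{2}\right) + \frac{1}{18091}} = \sqrt{\left(12 + 107584\right) + \frac{1}{18091}} = \sqrt{107596 + \frac{1}{18091}} = \sqrt{\frac{1946519237}{18091}} = \frac{\sqrt{35214479516567}}{18091}$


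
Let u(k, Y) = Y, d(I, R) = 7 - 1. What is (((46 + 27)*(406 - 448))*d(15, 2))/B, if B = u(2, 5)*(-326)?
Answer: 9198/815 ≈ 11.286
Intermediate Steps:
d(I, R) = 6
B = -1630 (B = 5*(-326) = -1630)
(((46 + 27)*(406 - 448))*d(15, 2))/B = (((46 + 27)*(406 - 448))*6)/(-1630) = ((73*(-42))*6)*(-1/1630) = -3066*6*(-1/1630) = -18396*(-1/1630) = 9198/815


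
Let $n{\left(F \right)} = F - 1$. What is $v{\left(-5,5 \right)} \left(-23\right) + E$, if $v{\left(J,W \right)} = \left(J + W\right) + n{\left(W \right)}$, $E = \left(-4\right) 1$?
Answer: $-96$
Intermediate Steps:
$E = -4$
$n{\left(F \right)} = -1 + F$
$v{\left(J,W \right)} = -1 + J + 2 W$ ($v{\left(J,W \right)} = \left(J + W\right) + \left(-1 + W\right) = -1 + J + 2 W$)
$v{\left(-5,5 \right)} \left(-23\right) + E = \left(-1 - 5 + 2 \cdot 5\right) \left(-23\right) - 4 = \left(-1 - 5 + 10\right) \left(-23\right) - 4 = 4 \left(-23\right) - 4 = -92 - 4 = -96$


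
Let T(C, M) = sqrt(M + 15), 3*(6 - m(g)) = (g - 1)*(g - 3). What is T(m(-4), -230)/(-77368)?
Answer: -I*sqrt(215)/77368 ≈ -0.00018952*I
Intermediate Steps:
m(g) = 6 - (-1 + g)*(-3 + g)/3 (m(g) = 6 - (g - 1)*(g - 3)/3 = 6 - (-1 + g)*(-3 + g)/3)
T(C, M) = sqrt(15 + M)
T(m(-4), -230)/(-77368) = sqrt(15 - 230)/(-77368) = sqrt(-215)*(-1/77368) = (I*sqrt(215))*(-1/77368) = -I*sqrt(215)/77368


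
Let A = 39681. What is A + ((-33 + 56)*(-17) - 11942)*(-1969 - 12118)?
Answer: 173774652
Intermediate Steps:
A + ((-33 + 56)*(-17) - 11942)*(-1969 - 12118) = 39681 + ((-33 + 56)*(-17) - 11942)*(-1969 - 12118) = 39681 + (23*(-17) - 11942)*(-14087) = 39681 + (-391 - 11942)*(-14087) = 39681 - 12333*(-14087) = 39681 + 173734971 = 173774652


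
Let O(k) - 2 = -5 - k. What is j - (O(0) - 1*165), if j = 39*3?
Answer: 285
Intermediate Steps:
O(k) = -3 - k (O(k) = 2 + (-5 - k) = -3 - k)
j = 117
j - (O(0) - 1*165) = 117 - ((-3 - 1*0) - 1*165) = 117 - ((-3 + 0) - 165) = 117 - (-3 - 165) = 117 - 1*(-168) = 117 + 168 = 285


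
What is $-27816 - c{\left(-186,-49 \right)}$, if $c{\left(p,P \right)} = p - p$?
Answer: $-27816$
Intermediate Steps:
$c{\left(p,P \right)} = 0$
$-27816 - c{\left(-186,-49 \right)} = -27816 - 0 = -27816 + 0 = -27816$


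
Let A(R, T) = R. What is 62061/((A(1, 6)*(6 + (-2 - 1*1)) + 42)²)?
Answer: 20687/675 ≈ 30.647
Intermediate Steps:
62061/((A(1, 6)*(6 + (-2 - 1*1)) + 42)²) = 62061/((1*(6 + (-2 - 1*1)) + 42)²) = 62061/((1*(6 + (-2 - 1)) + 42)²) = 62061/((1*(6 - 3) + 42)²) = 62061/((1*3 + 42)²) = 62061/((3 + 42)²) = 62061/(45²) = 62061/2025 = 62061*(1/2025) = 20687/675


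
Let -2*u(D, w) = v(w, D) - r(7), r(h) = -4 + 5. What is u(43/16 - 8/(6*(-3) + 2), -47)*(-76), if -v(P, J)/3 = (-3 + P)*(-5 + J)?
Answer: -41477/4 ≈ -10369.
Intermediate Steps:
v(P, J) = -3*(-5 + J)*(-3 + P) (v(P, J) = -3*(-3 + P)*(-5 + J) = -3*(-5 + J)*(-3 + P))
r(h) = 1
u(D, w) = 23 - 15*w/2 - 9*D/2 + 3*D*w/2 (u(D, w) = -((-45 + 9*D + 15*w - 3*D*w) - 1*1)/2 = -((-45 + 9*D + 15*w - 3*D*w) - 1)/2 = -(-46 + 9*D + 15*w - 3*D*w)/2 = 23 - 15*w/2 - 9*D/2 + 3*D*w/2)
u(43/16 - 8/(6*(-3) + 2), -47)*(-76) = (23 - 15/2*(-47) - 9*(43/16 - 8/(6*(-3) + 2))/2 + (3/2)*(43/16 - 8/(6*(-3) + 2))*(-47))*(-76) = (23 + 705/2 - 9*(43*(1/16) - 8/(-18 + 2))/2 + (3/2)*(43*(1/16) - 8/(-18 + 2))*(-47))*(-76) = (23 + 705/2 - 9*(43/16 - 8/(-16))/2 + (3/2)*(43/16 - 8/(-16))*(-47))*(-76) = (23 + 705/2 - 9*(43/16 - 8*(-1/16))/2 + (3/2)*(43/16 - 8*(-1/16))*(-47))*(-76) = (23 + 705/2 - 9*(43/16 + ½)/2 + (3/2)*(43/16 + ½)*(-47))*(-76) = (23 + 705/2 - 9/2*51/16 + (3/2)*(51/16)*(-47))*(-76) = (23 + 705/2 - 459/32 - 7191/32)*(-76) = (2183/16)*(-76) = -41477/4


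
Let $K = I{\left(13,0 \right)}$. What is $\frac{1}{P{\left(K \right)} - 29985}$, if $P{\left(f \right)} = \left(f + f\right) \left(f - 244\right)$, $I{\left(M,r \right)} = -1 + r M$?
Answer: $- \frac{1}{29495} \approx -3.3904 \cdot 10^{-5}$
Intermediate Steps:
$I{\left(M,r \right)} = -1 + M r$
$K = -1$ ($K = -1 + 13 \cdot 0 = -1 + 0 = -1$)
$P{\left(f \right)} = 2 f \left(-244 + f\right)$
$\frac{1}{P{\left(K \right)} - 29985} = \frac{1}{2 \left(-1\right) \left(-244 - 1\right) - 29985} = \frac{1}{2 \left(-1\right) \left(-245\right) - 29985} = \frac{1}{490 - 29985} = \frac{1}{-29495} = - \frac{1}{29495}$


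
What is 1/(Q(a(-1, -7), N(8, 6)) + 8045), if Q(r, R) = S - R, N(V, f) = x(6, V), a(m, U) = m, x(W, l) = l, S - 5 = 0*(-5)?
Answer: 1/8042 ≈ 0.00012435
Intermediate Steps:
S = 5 (S = 5 + 0*(-5) = 5 + 0 = 5)
N(V, f) = V
Q(r, R) = 5 - R
1/(Q(a(-1, -7), N(8, 6)) + 8045) = 1/((5 - 1*8) + 8045) = 1/((5 - 8) + 8045) = 1/(-3 + 8045) = 1/8042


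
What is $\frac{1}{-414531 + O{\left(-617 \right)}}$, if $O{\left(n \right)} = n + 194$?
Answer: $- \frac{1}{414954} \approx -2.4099 \cdot 10^{-6}$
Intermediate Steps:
$O{\left(n \right)} = 194 + n$
$\frac{1}{-414531 + O{\left(-617 \right)}} = \frac{1}{-414531 + \left(194 - 617\right)} = \frac{1}{-414531 - 423} = \frac{1}{-414954} = - \frac{1}{414954}$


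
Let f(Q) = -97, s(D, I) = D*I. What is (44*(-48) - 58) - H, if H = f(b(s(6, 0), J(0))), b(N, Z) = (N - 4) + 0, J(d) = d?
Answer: -2073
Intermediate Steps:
b(N, Z) = -4 + N (b(N, Z) = (-4 + N) + 0 = -4 + N)
H = -97
(44*(-48) - 58) - H = (44*(-48) - 58) - 1*(-97) = (-2112 - 58) + 97 = -2170 + 97 = -2073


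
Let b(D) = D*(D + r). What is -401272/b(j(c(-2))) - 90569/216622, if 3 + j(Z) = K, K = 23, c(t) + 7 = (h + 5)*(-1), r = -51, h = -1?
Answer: 21717047601/33576410 ≈ 646.79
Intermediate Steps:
c(t) = -11 (c(t) = -7 + (-1 + 5)*(-1) = -7 + 4*(-1) = -7 - 4 = -11)
j(Z) = 20 (j(Z) = -3 + 23 = 20)
b(D) = D*(-51 + D) (b(D) = D*(D - 51) = D*(-51 + D))
-401272/b(j(c(-2))) - 90569/216622 = -401272*1/(20*(-51 + 20)) - 90569/216622 = -401272/(20*(-31)) - 90569*1/216622 = -401272/(-620) - 90569/216622 = -401272*(-1/620) - 90569/216622 = 100318/155 - 90569/216622 = 21717047601/33576410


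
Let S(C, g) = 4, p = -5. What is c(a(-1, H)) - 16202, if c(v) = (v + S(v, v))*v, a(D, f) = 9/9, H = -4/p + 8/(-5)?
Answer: -16197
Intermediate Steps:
H = -⅘ (H = -4/(-5) + 8/(-5) = -4*(-⅕) + 8*(-⅕) = ⅘ - 8/5 = -⅘ ≈ -0.80000)
a(D, f) = 1 (a(D, f) = 9*(⅑) = 1)
c(v) = v*(4 + v) (c(v) = (v + 4)*v = (4 + v)*v = v*(4 + v))
c(a(-1, H)) - 16202 = 1*(4 + 1) - 16202 = 1*5 - 16202 = 5 - 16202 = -16197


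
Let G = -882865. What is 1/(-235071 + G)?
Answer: -1/1117936 ≈ -8.9451e-7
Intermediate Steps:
1/(-235071 + G) = 1/(-235071 - 882865) = 1/(-1117936) = -1/1117936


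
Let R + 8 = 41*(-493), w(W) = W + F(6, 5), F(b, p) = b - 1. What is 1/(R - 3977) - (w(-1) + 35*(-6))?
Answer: 4984787/24198 ≈ 206.00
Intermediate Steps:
F(b, p) = -1 + b
w(W) = 5 + W (w(W) = W + (-1 + 6) = W + 5 = 5 + W)
R = -20221 (R = -8 + 41*(-493) = -8 - 20213 = -20221)
1/(R - 3977) - (w(-1) + 35*(-6)) = 1/(-20221 - 3977) - ((5 - 1) + 35*(-6)) = 1/(-24198) - (4 - 210) = -1/24198 - 1*(-206) = -1/24198 + 206 = 4984787/24198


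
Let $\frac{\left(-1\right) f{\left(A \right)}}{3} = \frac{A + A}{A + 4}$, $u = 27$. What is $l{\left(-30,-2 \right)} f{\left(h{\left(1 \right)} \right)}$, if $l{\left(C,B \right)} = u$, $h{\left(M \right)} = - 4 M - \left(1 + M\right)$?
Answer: $-486$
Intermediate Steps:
$h{\left(M \right)} = -1 - 5 M$
$f{\left(A \right)} = - \frac{6 A}{4 + A}$ ($f{\left(A \right)} = - 3 \frac{A + A}{A + 4} = - 3 \frac{2 A}{4 + A} = - \frac{6 A}{4 + A}$)
$l{\left(C,B \right)} = 27$
$l{\left(-30,-2 \right)} f{\left(h{\left(1 \right)} \right)} = 27 \left(- \frac{6 \left(-1 - 5\right)}{4 - 6}\right) = 27 \left(\left(-6\right) \left(-6\right) \frac{1}{4 - 6}\right) = 27 \left(\left(-6\right) \left(-6\right) \frac{1}{-2}\right) = 27 \left(\left(-6\right) \left(-6\right) \left(- \frac{1}{2}\right)\right) = 27 \left(-18\right) = -486$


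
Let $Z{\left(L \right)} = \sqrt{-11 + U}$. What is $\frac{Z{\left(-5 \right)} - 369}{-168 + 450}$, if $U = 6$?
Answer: $- \frac{123}{94} + \frac{i \sqrt{5}}{282} \approx -1.3085 + 0.0079293 i$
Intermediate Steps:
$Z{\left(L \right)} = i \sqrt{5}$ ($Z{\left(L \right)} = \sqrt{-11 + 6} = \sqrt{-5} = i \sqrt{5}$)
$\frac{Z{\left(-5 \right)} - 369}{-168 + 450} = \frac{i \sqrt{5} - 369}{-168 + 450} = \frac{-369 + i \sqrt{5}}{282} = \left(-369 + i \sqrt{5}\right) \frac{1}{282} = - \frac{123}{94} + \frac{i \sqrt{5}}{282}$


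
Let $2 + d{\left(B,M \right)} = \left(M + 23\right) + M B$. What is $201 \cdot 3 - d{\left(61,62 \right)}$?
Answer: $-3262$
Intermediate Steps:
$d{\left(B,M \right)} = 21 + M + B M$ ($d{\left(B,M \right)} = -2 + \left(\left(M + 23\right) + M B\right) = -2 + \left(\left(23 + M\right) + B M\right) = -2 + \left(23 + M + B M\right) = 21 + M + B M$)
$201 \cdot 3 - d{\left(61,62 \right)} = 201 \cdot 3 - \left(21 + 62 + 61 \cdot 62\right) = 603 - \left(21 + 62 + 3782\right) = 603 - 3865 = -3262$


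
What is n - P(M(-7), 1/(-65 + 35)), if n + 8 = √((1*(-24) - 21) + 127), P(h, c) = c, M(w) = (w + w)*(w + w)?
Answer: -239/30 + √82 ≈ 1.0887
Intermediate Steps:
M(w) = 4*w² (M(w) = (2*w)*(2*w) = 4*w²)
n = -8 + √82 (n = -8 + √((1*(-24) - 21) + 127) = -8 + √((-24 - 21) + 127) = -8 + √(-45 + 127) = -8 + √82 ≈ 1.0554)
n - P(M(-7), 1/(-65 + 35)) = (-8 + √82) - 1/(-65 + 35) = (-8 + √82) - 1/(-30) = (-8 + √82) - 1*(-1/30) = (-8 + √82) + 1/30 = -239/30 + √82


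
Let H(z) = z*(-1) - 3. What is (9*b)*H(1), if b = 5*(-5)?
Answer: 900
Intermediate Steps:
H(z) = -3 - z (H(z) = -z - 3 = -3 - z)
b = -25
(9*b)*H(1) = (9*(-25))*(-3 - 1*1) = -225*(-3 - 1) = -225*(-4) = 900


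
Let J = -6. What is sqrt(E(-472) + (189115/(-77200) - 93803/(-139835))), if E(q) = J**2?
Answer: sqrt(398805183681754965)/107952620 ≈ 5.8499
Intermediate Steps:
E(q) = 36 (E(q) = (-6)**2 = 36)
sqrt(E(-472) + (189115/(-77200) - 93803/(-139835))) = sqrt(36 + (189115/(-77200) - 93803/(-139835))) = sqrt(36 + (189115*(-1/77200) - 93803*(-1/139835))) = sqrt(36 + (-37823/15440 + 93803/139835)) = sqrt(36 - 768132177/431810480) = sqrt(14777045103/431810480) = sqrt(398805183681754965)/107952620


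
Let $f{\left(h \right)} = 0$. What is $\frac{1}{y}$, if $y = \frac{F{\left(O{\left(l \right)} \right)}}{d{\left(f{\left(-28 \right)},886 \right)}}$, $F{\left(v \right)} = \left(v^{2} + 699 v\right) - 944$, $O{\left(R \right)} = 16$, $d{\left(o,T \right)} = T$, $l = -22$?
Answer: $\frac{443}{5248} \approx 0.084413$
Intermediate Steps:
$F{\left(v \right)} = -944 + v^{2} + 699 v$
$y = \frac{5248}{443}$ ($y = \frac{-944 + 16^{2} + 699 \cdot 16}{886} = \left(-944 + 256 + 11184\right) \frac{1}{886} = 10496 \cdot \frac{1}{886} = \frac{5248}{443} \approx 11.846$)
$\frac{1}{y} = \frac{1}{\frac{5248}{443}} = \frac{443}{5248}$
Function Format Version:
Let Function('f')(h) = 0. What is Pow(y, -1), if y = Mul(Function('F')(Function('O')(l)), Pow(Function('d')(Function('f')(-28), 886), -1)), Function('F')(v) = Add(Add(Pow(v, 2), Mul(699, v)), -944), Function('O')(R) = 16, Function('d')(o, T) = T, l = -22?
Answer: Rational(443, 5248) ≈ 0.084413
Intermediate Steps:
Function('F')(v) = Add(-944, Pow(v, 2), Mul(699, v))
y = Rational(5248, 443) (y = Mul(Add(-944, Pow(16, 2), Mul(699, 16)), Pow(886, -1)) = Mul(Add(-944, 256, 11184), Rational(1, 886)) = Mul(10496, Rational(1, 886)) = Rational(5248, 443) ≈ 11.846)
Pow(y, -1) = Pow(Rational(5248, 443), -1) = Rational(443, 5248)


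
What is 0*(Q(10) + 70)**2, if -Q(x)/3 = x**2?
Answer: 0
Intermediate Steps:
Q(x) = -3*x**2
0*(Q(10) + 70)**2 = 0*(-3*10**2 + 70)**2 = 0*(-3*100 + 70)**2 = 0*(-300 + 70)**2 = 0*(-230)**2 = 0*52900 = 0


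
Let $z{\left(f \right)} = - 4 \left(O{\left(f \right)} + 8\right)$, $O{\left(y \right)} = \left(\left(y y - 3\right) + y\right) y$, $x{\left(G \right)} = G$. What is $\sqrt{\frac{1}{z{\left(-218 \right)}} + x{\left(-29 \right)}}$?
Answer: $\frac{3 i \sqrt{1370582438177490}}{20624092} \approx 5.3852 i$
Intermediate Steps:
$O{\left(y \right)} = y \left(-3 + y + y^{2}\right)$ ($O{\left(y \right)} = \left(\left(y^{2} - 3\right) + y\right) y = \left(\left(-3 + y^{2}\right) + y\right) y = \left(-3 + y + y^{2}\right) y = y \left(-3 + y + y^{2}\right)$)
$z{\left(f \right)} = -32 - 4 f \left(-3 + f + f^{2}\right)$ ($z{\left(f \right)} = - 4 \left(f \left(-3 + f + f^{2}\right) + 8\right) = - 4 \left(8 + f \left(-3 + f + f^{2}\right)\right) = -32 - 4 f \left(-3 + f + f^{2}\right)$)
$\sqrt{\frac{1}{z{\left(-218 \right)}} + x{\left(-29 \right)}} = \sqrt{\frac{1}{-32 - - 872 \left(-3 - 218 + \left(-218\right)^{2}\right)} - 29} = \sqrt{\frac{1}{-32 - - 872 \left(-3 - 218 + 47524\right)} - 29} = \sqrt{\frac{1}{-32 - \left(-872\right) 47303} - 29} = \sqrt{\frac{1}{-32 + 41248216} - 29} = \sqrt{\frac{1}{41248184} - 29} = \sqrt{- \frac{1196197335}{41248184}} = \frac{3 i \sqrt{1370582438177490}}{20624092}$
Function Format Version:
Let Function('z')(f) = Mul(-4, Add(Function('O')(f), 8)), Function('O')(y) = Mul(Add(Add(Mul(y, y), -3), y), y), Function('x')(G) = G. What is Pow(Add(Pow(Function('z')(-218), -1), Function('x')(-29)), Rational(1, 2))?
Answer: Mul(Rational(3, 20624092), I, Pow(1370582438177490, Rational(1, 2))) ≈ Mul(5.3852, I)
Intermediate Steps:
Function('O')(y) = Mul(y, Add(-3, y, Pow(y, 2))) (Function('O')(y) = Mul(Add(Add(Pow(y, 2), -3), y), y) = Mul(Add(Add(-3, Pow(y, 2)), y), y) = Mul(Add(-3, y, Pow(y, 2)), y) = Mul(y, Add(-3, y, Pow(y, 2))))
Function('z')(f) = Add(-32, Mul(-4, f, Add(-3, f, Pow(f, 2)))) (Function('z')(f) = Mul(-4, Add(Mul(f, Add(-3, f, Pow(f, 2))), 8)) = Mul(-4, Add(8, Mul(f, Add(-3, f, Pow(f, 2))))) = Add(-32, Mul(-4, f, Add(-3, f, Pow(f, 2)))))
Pow(Add(Pow(Function('z')(-218), -1), Function('x')(-29)), Rational(1, 2)) = Pow(Add(Pow(Add(-32, Mul(-4, -218, Add(-3, -218, Pow(-218, 2)))), -1), -29), Rational(1, 2)) = Pow(Add(Pow(Add(-32, Mul(-4, -218, Add(-3, -218, 47524))), -1), -29), Rational(1, 2)) = Pow(Add(Pow(Add(-32, Mul(-4, -218, 47303)), -1), -29), Rational(1, 2)) = Pow(Add(Pow(Add(-32, 41248216), -1), -29), Rational(1, 2)) = Pow(Add(Pow(41248184, -1), -29), Rational(1, 2)) = Pow(Add(Rational(1, 41248184), -29), Rational(1, 2)) = Pow(Rational(-1196197335, 41248184), Rational(1, 2)) = Mul(Rational(3, 20624092), I, Pow(1370582438177490, Rational(1, 2)))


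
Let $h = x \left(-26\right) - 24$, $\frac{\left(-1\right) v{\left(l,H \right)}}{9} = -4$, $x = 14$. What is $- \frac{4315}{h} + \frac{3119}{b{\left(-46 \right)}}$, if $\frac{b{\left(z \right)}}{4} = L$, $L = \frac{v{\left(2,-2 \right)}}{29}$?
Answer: $\frac{8929087}{13968} \approx 639.25$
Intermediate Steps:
$v{\left(l,H \right)} = 36$ ($v{\left(l,H \right)} = \left(-9\right) \left(-4\right) = 36$)
$h = -388$ ($h = 14 \left(-26\right) - 24 = -364 - 24 = -388$)
$L = \frac{36}{29} \approx 1.2414$
$b{\left(z \right)} = \frac{144}{29}$ ($b{\left(z \right)} = 4 \cdot \frac{36}{29} = \frac{144}{29}$)
$- \frac{4315}{h} + \frac{3119}{b{\left(-46 \right)}} = - \frac{4315}{-388} + \frac{3119}{\frac{144}{29}} = \left(-4315\right) \left(- \frac{1}{388}\right) + 3119 \cdot \frac{29}{144} = \frac{4315}{388} + \frac{90451}{144} = \frac{8929087}{13968}$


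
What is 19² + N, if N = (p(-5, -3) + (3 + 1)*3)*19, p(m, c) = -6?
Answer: 475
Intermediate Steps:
N = 114 (N = (-6 + (3 + 1)*3)*19 = (-6 + 4*3)*19 = (-6 + 12)*19 = 6*19 = 114)
19² + N = 19² + 114 = 361 + 114 = 475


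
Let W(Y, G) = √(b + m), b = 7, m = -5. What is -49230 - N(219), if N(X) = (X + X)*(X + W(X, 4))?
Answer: -145152 - 438*√2 ≈ -1.4577e+5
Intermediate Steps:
W(Y, G) = √2 (W(Y, G) = √(7 - 5) = √2)
N(X) = 2*X*(X + √2) (N(X) = (X + X)*(X + √2) = (2*X)*(X + √2) = 2*X*(X + √2))
-49230 - N(219) = -49230 - 2*219*(219 + √2) = -49230 - (95922 + 438*√2) = -49230 + (-95922 - 438*√2) = -145152 - 438*√2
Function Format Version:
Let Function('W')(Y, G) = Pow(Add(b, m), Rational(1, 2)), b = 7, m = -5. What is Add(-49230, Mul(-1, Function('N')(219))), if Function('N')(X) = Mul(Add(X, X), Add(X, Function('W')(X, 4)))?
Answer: Add(-145152, Mul(-438, Pow(2, Rational(1, 2)))) ≈ -1.4577e+5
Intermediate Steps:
Function('W')(Y, G) = Pow(2, Rational(1, 2)) (Function('W')(Y, G) = Pow(Add(7, -5), Rational(1, 2)) = Pow(2, Rational(1, 2)))
Function('N')(X) = Mul(2, X, Add(X, Pow(2, Rational(1, 2)))) (Function('N')(X) = Mul(Add(X, X), Add(X, Pow(2, Rational(1, 2)))) = Mul(Mul(2, X), Add(X, Pow(2, Rational(1, 2)))) = Mul(2, X, Add(X, Pow(2, Rational(1, 2)))))
Add(-49230, Mul(-1, Function('N')(219))) = Add(-49230, Mul(-1, Mul(2, 219, Add(219, Pow(2, Rational(1, 2)))))) = Add(-49230, Mul(-1, Add(95922, Mul(438, Pow(2, Rational(1, 2)))))) = Add(-49230, Add(-95922, Mul(-438, Pow(2, Rational(1, 2))))) = Add(-145152, Mul(-438, Pow(2, Rational(1, 2))))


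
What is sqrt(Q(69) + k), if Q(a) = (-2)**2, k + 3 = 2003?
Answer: 2*sqrt(501) ≈ 44.766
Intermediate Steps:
k = 2000 (k = -3 + 2003 = 2000)
Q(a) = 4
sqrt(Q(69) + k) = sqrt(4 + 2000) = sqrt(2004) = 2*sqrt(501)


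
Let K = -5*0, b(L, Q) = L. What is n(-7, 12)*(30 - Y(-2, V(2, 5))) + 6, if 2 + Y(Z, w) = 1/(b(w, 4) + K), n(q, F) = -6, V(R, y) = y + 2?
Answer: -1296/7 ≈ -185.14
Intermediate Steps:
V(R, y) = 2 + y
K = 0
Y(Z, w) = -2 + 1/w (Y(Z, w) = -2 + 1/(w + 0) = -2 + 1/w)
n(-7, 12)*(30 - Y(-2, V(2, 5))) + 6 = -6*(30 - (-2 + 1/(2 + 5))) + 6 = -6*(30 - (-2 + 1/7)) + 6 = -6*(30 - (-2 + ⅐)) + 6 = -6*(30 - 1*(-13/7)) + 6 = -6*(30 + 13/7) + 6 = -6*223/7 + 6 = -1338/7 + 6 = -1296/7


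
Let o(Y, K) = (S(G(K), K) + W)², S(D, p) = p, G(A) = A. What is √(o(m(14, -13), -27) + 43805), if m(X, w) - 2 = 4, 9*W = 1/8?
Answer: √230860369/72 ≈ 211.03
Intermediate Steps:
W = 1/72 (W = (⅑)/8 = (⅑)*(⅛) = 1/72 ≈ 0.013889)
m(X, w) = 6 (m(X, w) = 2 + 4 = 6)
o(Y, K) = (1/72 + K)² (o(Y, K) = (K + 1/72)² = (1/72 + K)²)
√(o(m(14, -13), -27) + 43805) = √((1 + 72*(-27))²/5184 + 43805) = √((1 - 1944)²/5184 + 43805) = √((1/5184)*(-1943)² + 43805) = √((1/5184)*3775249 + 43805) = √(3775249/5184 + 43805) = √(230860369/5184) = √230860369/72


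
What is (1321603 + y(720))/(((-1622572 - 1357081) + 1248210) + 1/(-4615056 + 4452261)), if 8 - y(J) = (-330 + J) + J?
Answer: -214970960295/281870263186 ≈ -0.76266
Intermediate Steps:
y(J) = 338 - 2*J (y(J) = 8 - ((-330 + J) + J) = 8 - (-330 + 2*J) = 8 + (330 - 2*J) = 338 - 2*J)
(1321603 + y(720))/(((-1622572 - 1357081) + 1248210) + 1/(-4615056 + 4452261)) = (1321603 + (338 - 2*720))/(((-1622572 - 1357081) + 1248210) + 1/(-4615056 + 4452261)) = (1321603 + (338 - 1440))/((-2979653 + 1248210) + 1/(-162795)) = (1321603 - 1102)/(-1731443 - 1/162795) = 1320501/(-281870263186/162795) = 1320501*(-162795/281870263186) = -214970960295/281870263186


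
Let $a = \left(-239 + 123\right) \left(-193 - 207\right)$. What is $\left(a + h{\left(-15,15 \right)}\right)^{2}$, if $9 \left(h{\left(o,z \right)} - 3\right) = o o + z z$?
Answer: $2157881209$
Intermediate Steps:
$h{\left(o,z \right)} = 3 + \frac{o^{2}}{9} + \frac{z^{2}}{9}$ ($h{\left(o,z \right)} = 3 + \frac{o o + z z}{9} = 3 + \frac{o^{2} + z^{2}}{9} = 3 + \left(\frac{o^{2}}{9} + \frac{z^{2}}{9}\right) = 3 + \frac{o^{2}}{9} + \frac{z^{2}}{9}$)
$a = 46400$ ($a = \left(-116\right) \left(-400\right) = 46400$)
$\left(a + h{\left(-15,15 \right)}\right)^{2} = \left(46400 + \left(3 + \frac{\left(-15\right)^{2}}{9} + \frac{15^{2}}{9}\right)\right)^{2} = \left(46400 + \left(3 + \frac{1}{9} \cdot 225 + \frac{1}{9} \cdot 225\right)\right)^{2} = \left(46400 + \left(3 + 25 + 25\right)\right)^{2} = \left(46400 + 53\right)^{2} = 46453^{2} = 2157881209$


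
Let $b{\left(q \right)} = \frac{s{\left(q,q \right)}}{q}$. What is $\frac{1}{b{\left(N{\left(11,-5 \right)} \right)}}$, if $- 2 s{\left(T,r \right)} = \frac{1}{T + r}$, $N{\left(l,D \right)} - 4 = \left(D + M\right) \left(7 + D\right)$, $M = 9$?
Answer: $-576$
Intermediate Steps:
$N{\left(l,D \right)} = 4 + \left(7 + D\right) \left(9 + D\right)$ ($N{\left(l,D \right)} = 4 + \left(D + 9\right) \left(7 + D\right) = 4 + \left(9 + D\right) \left(7 + D\right) = 4 + \left(7 + D\right) \left(9 + D\right)$)
$s{\left(T,r \right)} = - \frac{1}{2 \left(T + r\right)}$
$b{\left(q \right)} = - \frac{1}{4 q^{2}}$ ($b{\left(q \right)} = \frac{\left(-1\right) \frac{1}{2 q + 2 q}}{q} = \frac{\left(-1\right) \frac{1}{4 q}}{q} = \frac{\left(- \frac{1}{4}\right) \frac{1}{q}}{q} = - \frac{1}{4 q^{2}}$)
$\frac{1}{b{\left(N{\left(11,-5 \right)} \right)}} = \frac{1}{\left(- \frac{1}{4}\right) \frac{1}{\left(67 + \left(-5\right)^{2} + 16 \left(-5\right)\right)^{2}}} = \frac{1}{\left(- \frac{1}{4}\right) \frac{1}{\left(67 + 25 - 80\right)^{2}}} = \frac{1}{\left(- \frac{1}{4}\right) \frac{1}{144}} = \frac{1}{- \frac{1}{576}} = -576$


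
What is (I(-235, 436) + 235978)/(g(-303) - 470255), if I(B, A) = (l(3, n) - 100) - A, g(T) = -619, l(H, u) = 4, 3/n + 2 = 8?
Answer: -39241/78479 ≈ -0.50002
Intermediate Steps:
n = ½ (n = 3/(-2 + 8) = 3/6 = 3*(⅙) = ½ ≈ 0.50000)
I(B, A) = -96 - A (I(B, A) = (4 - 100) - A = -96 - A)
(I(-235, 436) + 235978)/(g(-303) - 470255) = ((-96 - 1*436) + 235978)/(-619 - 470255) = ((-96 - 436) + 235978)/(-470874) = (-532 + 235978)*(-1/470874) = 235446*(-1/470874) = -39241/78479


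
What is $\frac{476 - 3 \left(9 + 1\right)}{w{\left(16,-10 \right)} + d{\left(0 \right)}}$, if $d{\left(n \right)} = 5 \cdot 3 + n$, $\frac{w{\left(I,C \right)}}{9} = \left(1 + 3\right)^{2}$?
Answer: $\frac{446}{159} \approx 2.805$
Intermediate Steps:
$w{\left(I,C \right)} = 144$ ($w{\left(I,C \right)} = 9 \left(1 + 3\right)^{2} = 9 \cdot 4^{2} = 9 \cdot 16 = 144$)
$d{\left(n \right)} = 15 + n$
$\frac{476 - 3 \left(9 + 1\right)}{w{\left(16,-10 \right)} + d{\left(0 \right)}} = \frac{476 - 3 \left(9 + 1\right)}{144 + \left(15 + 0\right)} = \frac{476 - 30}{144 + 15} = \frac{476 - 30}{159} = 446 \cdot \frac{1}{159} = \frac{446}{159}$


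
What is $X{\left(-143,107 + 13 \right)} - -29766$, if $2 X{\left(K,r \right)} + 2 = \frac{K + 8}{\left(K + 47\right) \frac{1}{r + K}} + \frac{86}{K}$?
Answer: $\frac{272258523}{9152} \approx 29749.0$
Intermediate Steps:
$X{\left(K,r \right)} = -1 + \frac{43}{K} + \frac{\left(8 + K\right) \left(K + r\right)}{2 \left(47 + K\right)}$ ($X{\left(K,r \right)} = -1 + \frac{\frac{K + 8}{\left(K + 47\right) \frac{1}{r + K}} + \frac{86}{K}}{2} = -1 + \frac{\frac{8 + K}{\left(47 + K\right) \frac{1}{K + r}} + \frac{86}{K}}{2} = -1 + \frac{\frac{8 + K}{\frac{1}{K + r} \left(47 + K\right)} + \frac{86}{K}}{2} = -1 + \frac{\left(8 + K\right) \frac{K + r}{47 + K} + \frac{86}{K}}{2} = -1 + \frac{\frac{\left(8 + K\right) \left(K + r\right)}{47 + K} + \frac{86}{K}}{2} = -1 + \frac{\frac{86}{K} + \frac{\left(8 + K\right) \left(K + r\right)}{47 + K}}{2} = -1 + \left(\frac{43}{K} + \frac{\left(8 + K\right) \left(K + r\right)}{2 \left(47 + K\right)}\right) = -1 + \frac{43}{K} + \frac{\left(8 + K\right) \left(K + r\right)}{2 \left(47 + K\right)}$)
$X{\left(-143,107 + 13 \right)} - -29766 = \frac{4042 + \left(-143\right)^{3} - -1144 + 6 \left(-143\right)^{2} + \left(107 + 13\right) \left(-143\right)^{2} + 8 \left(-143\right) \left(107 + 13\right)}{2 \left(-143\right) \left(47 - 143\right)} - -29766 = \frac{1}{2} \left(- \frac{1}{143}\right) \frac{1}{-96} \left(4042 - 2924207 + 1144 + 6 \cdot 20449 + 120 \cdot 20449 + 8 \left(-143\right) 120\right) + 29766 = \frac{1}{2} \left(- \frac{1}{143}\right) \left(- \frac{1}{96}\right) \left(4042 - 2924207 + 1144 + 122694 + 2453880 - 137280\right) + 29766 = \frac{1}{2} \left(- \frac{1}{143}\right) \left(- \frac{1}{96}\right) \left(-479727\right) + 29766 = - \frac{159909}{9152} + 29766 = \frac{272258523}{9152}$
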